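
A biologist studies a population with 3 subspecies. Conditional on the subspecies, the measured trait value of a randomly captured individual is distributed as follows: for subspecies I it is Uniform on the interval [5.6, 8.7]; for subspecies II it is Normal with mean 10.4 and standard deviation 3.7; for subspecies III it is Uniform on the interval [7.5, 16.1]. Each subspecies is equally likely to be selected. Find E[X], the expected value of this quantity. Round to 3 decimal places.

9.783

Component means — I: 7.15; II: 10.4; III: 11.8.
E[X] = 0.333333·7.15 + 0.333333·10.4 + 0.333333·11.8 = 9.78333.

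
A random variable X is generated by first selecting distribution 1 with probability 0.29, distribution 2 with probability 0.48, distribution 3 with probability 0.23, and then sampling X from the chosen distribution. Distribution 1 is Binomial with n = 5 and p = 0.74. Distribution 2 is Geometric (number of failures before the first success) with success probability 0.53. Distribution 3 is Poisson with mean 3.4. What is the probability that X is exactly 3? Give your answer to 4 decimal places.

Conditional on each component, P(X = 3): 1: 0.273931; 2: 0.0550262; 3: 0.218617.
By total probability, P(X = 3) = 0.29·0.273931 + 0.48·0.0550262 + 0.23·0.218617 = 0.156135.

0.1561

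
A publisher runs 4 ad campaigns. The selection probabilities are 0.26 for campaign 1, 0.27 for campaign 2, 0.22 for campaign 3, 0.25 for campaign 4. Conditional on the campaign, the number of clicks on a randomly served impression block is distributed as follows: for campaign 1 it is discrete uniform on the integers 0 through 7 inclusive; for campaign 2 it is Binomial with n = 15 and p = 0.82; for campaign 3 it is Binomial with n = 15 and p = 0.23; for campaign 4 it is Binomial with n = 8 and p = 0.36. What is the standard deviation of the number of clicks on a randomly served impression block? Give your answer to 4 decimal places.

4.3737

Per component, 1: μ=3.5, E[X²]=17.5; 2: μ=12.3, E[X²]=153.504; 3: μ=3.45, E[X²]=14.559; 4: μ=2.88, E[X²]=10.1376.
E[X] = 0.26·3.5 + 0.27·12.3 + 0.22·3.45 + 0.25·2.88 = 5.71.
E[X²] = 0.26·17.5 + 0.27·153.504 + 0.22·14.559 + 0.25·10.1376 = 51.7335.
Var(X) = E[X²] − (E[X])² = 51.7335 − 32.6041 = 19.1294.
SD(X) = √19.1294 = 4.37371.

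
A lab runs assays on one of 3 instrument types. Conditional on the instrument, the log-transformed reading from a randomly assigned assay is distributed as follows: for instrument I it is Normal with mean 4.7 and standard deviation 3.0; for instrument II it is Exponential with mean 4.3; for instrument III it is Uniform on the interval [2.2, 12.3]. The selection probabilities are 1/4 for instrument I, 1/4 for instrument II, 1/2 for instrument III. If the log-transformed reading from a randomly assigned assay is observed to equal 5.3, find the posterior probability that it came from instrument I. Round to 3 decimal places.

0.329

Likelihoods f(5.3 | ·): I: 0.130348; II: 0.0678014; III: 0.0990099.
Posterior ∝ prior × likelihood. Numerator for I: 0.25·0.130348 = 0.0325869.
Normalizing constant: 0.25·0.130348 + 0.25·0.0678014 + 0.5·0.0990099 = 0.0990422.
P(I | observation) = 0.0325869 / 0.0990422 = 0.32902.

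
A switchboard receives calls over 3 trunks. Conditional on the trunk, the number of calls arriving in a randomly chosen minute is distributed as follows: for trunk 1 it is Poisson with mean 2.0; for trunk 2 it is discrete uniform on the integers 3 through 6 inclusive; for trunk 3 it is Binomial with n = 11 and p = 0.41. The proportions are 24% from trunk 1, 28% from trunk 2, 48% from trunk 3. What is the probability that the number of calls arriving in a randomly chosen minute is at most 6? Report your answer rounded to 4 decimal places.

0.9451

Conditional on each trunk, P(X ≤ 6): 1: 0.995466; 2: 1; 3: 0.88787.
By total probability, P(X ≤ 6) = 0.24·0.995466 + 0.28·1 + 0.48·0.88787 = 0.94509.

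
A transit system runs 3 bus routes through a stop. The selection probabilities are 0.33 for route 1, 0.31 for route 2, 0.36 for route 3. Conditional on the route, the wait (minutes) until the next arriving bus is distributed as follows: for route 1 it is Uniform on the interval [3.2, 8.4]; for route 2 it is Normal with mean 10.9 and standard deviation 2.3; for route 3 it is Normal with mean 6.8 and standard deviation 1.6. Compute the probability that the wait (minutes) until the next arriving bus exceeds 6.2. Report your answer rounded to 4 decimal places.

0.6759

Conditional on each route, P(X > 6.2): 1: 0.423077; 2: 0.979497; 3: 0.64617.
By total probability, P(X > 6.2) = 0.33·0.423077 + 0.31·0.979497 + 0.36·0.64617 = 0.675881.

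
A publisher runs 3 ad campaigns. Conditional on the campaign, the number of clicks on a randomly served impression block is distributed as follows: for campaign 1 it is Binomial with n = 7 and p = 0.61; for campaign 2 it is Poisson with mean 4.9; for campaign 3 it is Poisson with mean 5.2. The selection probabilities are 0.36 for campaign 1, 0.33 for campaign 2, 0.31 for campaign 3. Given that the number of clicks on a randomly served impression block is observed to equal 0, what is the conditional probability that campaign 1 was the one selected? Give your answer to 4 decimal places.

Likelihoods P(X=0 | ·): 1: 0.00137231; 2: 0.00744658; 3: 0.00551656.
Posterior ∝ prior × likelihood. Numerator for 1: 0.36·0.00137231 = 0.000494032.
Normalizing constant: 0.36·0.00137231 + 0.33·0.00744658 + 0.31·0.00551656 = 0.00466154.
P(1 | observation) = 0.000494032 / 0.00466154 = 0.10598.

0.1060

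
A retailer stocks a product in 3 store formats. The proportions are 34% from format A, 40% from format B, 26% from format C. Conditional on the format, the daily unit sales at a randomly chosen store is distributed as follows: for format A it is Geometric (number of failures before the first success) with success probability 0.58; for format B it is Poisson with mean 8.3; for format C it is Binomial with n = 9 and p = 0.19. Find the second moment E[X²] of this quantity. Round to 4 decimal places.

For each component E[X²] = Var + (mean)², giving A: 1.77289; B: 77.19; C: 4.3092.
Overall E[X²] = 0.34·1.77289 + 0.4·77.19 + 0.26·4.3092 = 32.5992.

32.5992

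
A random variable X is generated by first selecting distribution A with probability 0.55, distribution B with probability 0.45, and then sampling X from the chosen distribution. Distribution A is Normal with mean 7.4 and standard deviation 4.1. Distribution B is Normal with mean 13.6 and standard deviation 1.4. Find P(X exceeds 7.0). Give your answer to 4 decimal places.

0.7464

Conditional on each component, P(X > 7.0): A: 0.53886; B: 0.999999.
By total probability, P(X > 7.0) = 0.55·0.53886 + 0.45·0.999999 = 0.746372.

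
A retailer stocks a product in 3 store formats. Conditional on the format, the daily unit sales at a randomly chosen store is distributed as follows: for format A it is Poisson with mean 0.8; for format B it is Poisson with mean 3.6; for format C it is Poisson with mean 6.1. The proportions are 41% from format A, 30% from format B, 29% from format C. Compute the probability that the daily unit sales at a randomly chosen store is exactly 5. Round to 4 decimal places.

0.0876

Conditional on each format, P(X = 5): A: 0.00122697; B: 0.13768; C: 0.15786.
By total probability, P(X = 5) = 0.41·0.00122697 + 0.3·0.13768 + 0.29·0.15786 = 0.0875864.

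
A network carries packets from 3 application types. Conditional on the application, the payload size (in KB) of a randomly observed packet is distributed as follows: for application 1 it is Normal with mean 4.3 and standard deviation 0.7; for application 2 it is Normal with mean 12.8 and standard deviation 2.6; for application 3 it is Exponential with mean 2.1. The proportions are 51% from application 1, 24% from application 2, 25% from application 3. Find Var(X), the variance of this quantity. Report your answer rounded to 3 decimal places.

19.305

Per component, 1: μ=4.3, E[X²]=18.98; 2: μ=12.8, E[X²]=170.6; 3: μ=2.1, E[X²]=8.82.
E[X] = 0.51·4.3 + 0.24·12.8 + 0.25·2.1 = 5.79.
E[X²] = 0.51·18.98 + 0.24·170.6 + 0.25·8.82 = 52.8288.
Var(X) = E[X²] − (E[X])² = 52.8288 − 33.5241 = 19.3047.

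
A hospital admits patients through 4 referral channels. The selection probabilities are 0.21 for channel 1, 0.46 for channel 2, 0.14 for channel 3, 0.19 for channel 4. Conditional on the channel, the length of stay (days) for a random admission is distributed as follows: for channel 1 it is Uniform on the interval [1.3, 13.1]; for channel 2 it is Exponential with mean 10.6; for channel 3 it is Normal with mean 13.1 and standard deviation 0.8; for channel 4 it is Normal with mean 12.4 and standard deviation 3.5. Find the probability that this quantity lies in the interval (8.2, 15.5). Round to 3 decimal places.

0.465

Conditional on each channel, P(8.2 < X < 15.5): 1: 0.415254; 2: 0.229645; 3: 0.99865; 4: 0.697045.
By total probability, P(8.2 < X < 15.5) = 0.21·0.415254 + 0.46·0.229645 + 0.14·0.99865 + 0.19·0.697045 = 0.46509.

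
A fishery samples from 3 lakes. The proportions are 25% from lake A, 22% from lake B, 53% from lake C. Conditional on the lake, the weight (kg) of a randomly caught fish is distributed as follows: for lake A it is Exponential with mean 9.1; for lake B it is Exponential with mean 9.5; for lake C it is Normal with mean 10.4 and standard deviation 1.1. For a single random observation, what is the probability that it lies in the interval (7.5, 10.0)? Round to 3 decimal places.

Conditional on each lake, P(7.5 < X < 10.0): A: 0.105359; B: 0.105066; C: 0.353875.
By total probability, P(7.5 < X < 10.0) = 0.25·0.105359 + 0.22·0.105066 + 0.53·0.353875 = 0.237008.

0.237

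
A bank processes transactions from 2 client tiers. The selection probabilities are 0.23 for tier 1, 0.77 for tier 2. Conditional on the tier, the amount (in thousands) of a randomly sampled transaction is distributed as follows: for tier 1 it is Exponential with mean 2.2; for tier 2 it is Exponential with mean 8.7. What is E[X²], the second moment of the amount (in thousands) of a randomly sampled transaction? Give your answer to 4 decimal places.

For each component E[X²] = Var + (mean)², giving 1: 9.68; 2: 151.38.
Overall E[X²] = 0.23·9.68 + 0.77·151.38 = 118.789.

118.7890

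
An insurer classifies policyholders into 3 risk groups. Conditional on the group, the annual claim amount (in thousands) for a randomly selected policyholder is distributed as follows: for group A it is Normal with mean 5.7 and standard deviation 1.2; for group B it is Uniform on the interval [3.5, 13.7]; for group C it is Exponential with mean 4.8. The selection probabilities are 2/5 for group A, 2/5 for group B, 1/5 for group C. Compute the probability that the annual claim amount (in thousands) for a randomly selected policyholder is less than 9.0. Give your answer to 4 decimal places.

0.7838

Conditional on each group, P(X < 9.0): A: 0.99702; B: 0.539216; C: 0.846645.
By total probability, P(X < 9.0) = 0.4·0.99702 + 0.4·0.539216 + 0.2·0.846645 = 0.783823.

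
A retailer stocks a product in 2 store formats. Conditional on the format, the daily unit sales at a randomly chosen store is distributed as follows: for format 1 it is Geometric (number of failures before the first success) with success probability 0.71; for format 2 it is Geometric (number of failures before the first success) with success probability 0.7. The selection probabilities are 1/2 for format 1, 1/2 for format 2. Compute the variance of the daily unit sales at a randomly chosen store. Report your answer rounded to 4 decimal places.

Per component, 1: μ=0.408451, E[X²]=0.742115; 2: μ=0.428571, E[X²]=0.795918.
E[X] = 0.5·0.408451 + 0.5·0.428571 = 0.418511.
E[X²] = 0.5·0.742115 + 0.5·0.795918 = 0.769017.
Var(X) = E[X²] − (E[X])² = 0.769017 − 0.175152 = 0.593865.

0.5939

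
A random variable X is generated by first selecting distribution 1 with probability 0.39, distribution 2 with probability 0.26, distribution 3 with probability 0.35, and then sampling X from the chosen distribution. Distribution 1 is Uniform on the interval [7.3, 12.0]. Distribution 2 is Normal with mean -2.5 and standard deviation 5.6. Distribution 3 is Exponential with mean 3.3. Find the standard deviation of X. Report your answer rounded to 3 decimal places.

6.018

Per component, 1: μ=9.65, E[X²]=94.9633; 2: μ=-2.5, E[X²]=37.61; 3: μ=3.3, E[X²]=21.78.
E[X] = 0.39·9.65 + 0.26·-2.5 + 0.35·3.3 = 4.2685.
E[X²] = 0.39·94.9633 + 0.26·37.61 + 0.35·21.78 = 54.4373.
Var(X) = E[X²] − (E[X])² = 54.4373 − 18.2201 = 36.2172.
SD(X) = √36.2172 = 6.01807.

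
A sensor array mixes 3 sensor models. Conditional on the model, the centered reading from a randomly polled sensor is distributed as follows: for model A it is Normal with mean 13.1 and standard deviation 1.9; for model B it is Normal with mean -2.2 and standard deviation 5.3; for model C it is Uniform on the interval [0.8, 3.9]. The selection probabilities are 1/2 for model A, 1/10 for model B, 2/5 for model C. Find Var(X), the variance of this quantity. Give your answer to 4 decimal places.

40.5794

Per component, A: μ=13.1, E[X²]=175.22; B: μ=-2.2, E[X²]=32.93; C: μ=2.35, E[X²]=6.32333.
E[X] = 0.5·13.1 + 0.1·-2.2 + 0.4·2.35 = 7.27.
E[X²] = 0.5·175.22 + 0.1·32.93 + 0.4·6.32333 = 93.4323.
Var(X) = E[X²] − (E[X])² = 93.4323 − 52.8529 = 40.5794.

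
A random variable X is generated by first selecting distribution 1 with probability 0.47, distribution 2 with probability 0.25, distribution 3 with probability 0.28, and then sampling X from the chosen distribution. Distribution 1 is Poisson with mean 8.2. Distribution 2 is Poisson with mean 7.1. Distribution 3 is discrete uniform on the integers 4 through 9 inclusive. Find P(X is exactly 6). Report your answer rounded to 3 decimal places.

0.138

Conditional on each component, P(X = 6): 1: 0.115967; 2: 0.1468; 3: 0.166667.
By total probability, P(X = 6) = 0.47·0.115967 + 0.25·0.1468 + 0.28·0.166667 = 0.137871.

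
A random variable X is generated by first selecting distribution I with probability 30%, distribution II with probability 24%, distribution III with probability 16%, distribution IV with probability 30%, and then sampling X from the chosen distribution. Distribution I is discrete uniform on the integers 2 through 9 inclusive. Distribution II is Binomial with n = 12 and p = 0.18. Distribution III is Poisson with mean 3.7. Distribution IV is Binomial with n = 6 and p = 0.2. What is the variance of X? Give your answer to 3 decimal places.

Per component, I: μ=5.5, E[X²]=35.5; II: μ=2.16, E[X²]=6.4368; III: μ=3.7, E[X²]=17.39; IV: μ=1.2, E[X²]=2.4.
E[X] = 0.3·5.5 + 0.24·2.16 + 0.16·3.7 + 0.3·1.2 = 3.1204.
E[X²] = 0.3·35.5 + 0.24·6.4368 + 0.16·17.39 + 0.3·2.4 = 15.6972.
Var(X) = E[X²] − (E[X])² = 15.6972 − 9.7369 = 5.96034.

5.960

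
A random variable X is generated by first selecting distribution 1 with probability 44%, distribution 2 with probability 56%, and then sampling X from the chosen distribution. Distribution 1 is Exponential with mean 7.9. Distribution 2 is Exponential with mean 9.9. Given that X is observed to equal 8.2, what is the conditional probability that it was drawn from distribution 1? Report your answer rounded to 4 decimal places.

Likelihoods f(8.2 | ·): 1: 0.0448318; 2: 0.0441211.
Posterior ∝ prior × likelihood. Numerator for 1: 0.44·0.0448318 = 0.019726.
Normalizing constant: 0.44·0.0448318 + 0.56·0.0441211 = 0.0444338.
P(1 | observation) = 0.019726 / 0.0444338 = 0.443941.

0.4439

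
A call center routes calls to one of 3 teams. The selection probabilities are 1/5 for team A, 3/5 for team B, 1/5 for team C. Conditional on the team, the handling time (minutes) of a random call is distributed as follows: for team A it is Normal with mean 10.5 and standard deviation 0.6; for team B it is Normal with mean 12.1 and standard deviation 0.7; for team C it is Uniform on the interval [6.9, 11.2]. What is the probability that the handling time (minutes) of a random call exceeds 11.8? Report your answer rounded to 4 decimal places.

Conditional on each team, P(X > 11.8): A: 0.0151301; B: 0.665882; C: 0.
By total probability, P(X > 11.8) = 0.2·0.0151301 + 0.6·0.665882 + 0.2·0 = 0.402555.

0.4026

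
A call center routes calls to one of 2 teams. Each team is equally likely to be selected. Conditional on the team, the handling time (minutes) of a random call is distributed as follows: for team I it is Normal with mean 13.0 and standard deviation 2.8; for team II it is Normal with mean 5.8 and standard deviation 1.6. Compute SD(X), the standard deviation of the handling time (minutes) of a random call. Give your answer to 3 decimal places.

4.261

Per component, I: μ=13, E[X²]=176.84; II: μ=5.8, E[X²]=36.2.
E[X] = 0.5·13 + 0.5·5.8 = 9.4.
E[X²] = 0.5·176.84 + 0.5·36.2 = 106.52.
Var(X) = E[X²] − (E[X])² = 106.52 − 88.36 = 18.16.
SD(X) = √18.16 = 4.26146.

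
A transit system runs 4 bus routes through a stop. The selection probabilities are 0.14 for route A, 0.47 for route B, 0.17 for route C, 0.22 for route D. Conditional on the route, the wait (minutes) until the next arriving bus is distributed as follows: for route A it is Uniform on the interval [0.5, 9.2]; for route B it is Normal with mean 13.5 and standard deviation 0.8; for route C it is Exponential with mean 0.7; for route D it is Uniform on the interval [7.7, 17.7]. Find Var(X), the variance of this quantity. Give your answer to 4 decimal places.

28.8743

Per component, A: μ=4.85, E[X²]=29.83; B: μ=13.5, E[X²]=182.89; C: μ=0.7, E[X²]=0.98; D: μ=12.7, E[X²]=169.623.
E[X] = 0.14·4.85 + 0.47·13.5 + 0.17·0.7 + 0.22·12.7 = 9.937.
E[X²] = 0.14·29.83 + 0.47·182.89 + 0.17·0.98 + 0.22·169.623 = 127.618.
Var(X) = E[X²] − (E[X])² = 127.618 − 98.744 = 28.8743.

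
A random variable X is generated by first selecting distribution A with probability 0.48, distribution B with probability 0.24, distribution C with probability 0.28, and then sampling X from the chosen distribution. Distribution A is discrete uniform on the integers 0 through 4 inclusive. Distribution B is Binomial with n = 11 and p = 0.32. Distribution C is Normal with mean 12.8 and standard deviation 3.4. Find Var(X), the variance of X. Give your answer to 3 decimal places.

Per component, A: μ=2, E[X²]=6; B: μ=3.52, E[X²]=14.784; C: μ=12.8, E[X²]=175.4.
E[X] = 0.48·2 + 0.24·3.52 + 0.28·12.8 = 5.3888.
E[X²] = 0.48·6 + 0.24·14.784 + 0.28·175.4 = 55.5402.
Var(X) = E[X²] − (E[X])² = 55.5402 − 29.0392 = 26.501.

26.501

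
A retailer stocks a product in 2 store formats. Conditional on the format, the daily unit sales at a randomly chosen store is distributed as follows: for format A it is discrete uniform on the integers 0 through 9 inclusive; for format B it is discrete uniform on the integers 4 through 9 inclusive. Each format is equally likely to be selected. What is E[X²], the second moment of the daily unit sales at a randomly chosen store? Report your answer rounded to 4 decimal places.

36.8333

For each component E[X²] = Var + (mean)², giving A: 28.5; B: 45.1667.
Overall E[X²] = 0.5·28.5 + 0.5·45.1667 = 36.8333.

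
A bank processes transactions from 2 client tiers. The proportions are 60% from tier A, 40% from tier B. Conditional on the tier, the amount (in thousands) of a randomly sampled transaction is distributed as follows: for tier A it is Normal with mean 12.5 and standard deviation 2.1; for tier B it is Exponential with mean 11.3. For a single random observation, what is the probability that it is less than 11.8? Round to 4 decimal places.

Conditional on each tier, P(X < 11.8): A: 0.369441; B: 0.648044.
By total probability, P(X < 11.8) = 0.6·0.369441 + 0.4·0.648044 = 0.480882.

0.4809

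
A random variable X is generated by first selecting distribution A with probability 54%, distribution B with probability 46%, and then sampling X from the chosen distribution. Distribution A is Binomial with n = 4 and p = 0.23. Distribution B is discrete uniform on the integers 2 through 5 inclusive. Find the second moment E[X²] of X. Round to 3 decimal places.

For each component E[X²] = Var + (mean)², giving A: 1.5548; B: 13.5.
Overall E[X²] = 0.54·1.5548 + 0.46·13.5 = 7.04959.

7.050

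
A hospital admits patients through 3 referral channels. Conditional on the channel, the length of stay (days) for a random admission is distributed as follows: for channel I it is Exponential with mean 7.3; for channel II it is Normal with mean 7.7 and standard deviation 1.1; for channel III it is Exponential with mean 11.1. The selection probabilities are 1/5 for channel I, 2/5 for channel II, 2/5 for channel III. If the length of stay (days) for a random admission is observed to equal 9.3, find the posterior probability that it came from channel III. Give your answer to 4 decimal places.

0.2118

Likelihoods f(9.3 | ·): I: 0.0383176; II: 0.125921; III: 0.038977.
Posterior ∝ prior × likelihood. Numerator for III: 0.4·0.038977 = 0.0155908.
Normalizing constant: 0.2·0.0383176 + 0.4·0.125921 + 0.4·0.038977 = 0.0736228.
P(III | observation) = 0.0155908 / 0.0736228 = 0.211766.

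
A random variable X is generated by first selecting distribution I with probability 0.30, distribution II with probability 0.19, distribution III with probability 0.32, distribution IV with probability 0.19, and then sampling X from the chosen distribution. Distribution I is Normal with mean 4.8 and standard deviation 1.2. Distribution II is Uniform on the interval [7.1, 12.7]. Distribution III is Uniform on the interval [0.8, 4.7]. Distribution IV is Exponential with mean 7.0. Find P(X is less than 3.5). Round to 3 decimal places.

Conditional on each component, P(X < 3.5): I: 0.13933; II: 0; III: 0.692308; IV: 0.393469.
By total probability, P(X < 3.5) = 0.3·0.13933 + 0.19·0 + 0.32·0.692308 + 0.19·0.393469 = 0.338097.

0.338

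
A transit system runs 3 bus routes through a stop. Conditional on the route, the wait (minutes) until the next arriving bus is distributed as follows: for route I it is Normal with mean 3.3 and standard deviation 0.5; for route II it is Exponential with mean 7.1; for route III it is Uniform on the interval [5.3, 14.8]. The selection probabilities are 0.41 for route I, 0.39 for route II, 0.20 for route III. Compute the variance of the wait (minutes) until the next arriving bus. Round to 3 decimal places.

27.990

Per component, I: μ=3.3, E[X²]=11.14; II: μ=7.1, E[X²]=100.82; III: μ=10.05, E[X²]=108.523.
E[X] = 0.41·3.3 + 0.39·7.1 + 0.2·10.05 = 6.132.
E[X²] = 0.41·11.14 + 0.39·100.82 + 0.2·108.523 = 65.5919.
Var(X) = E[X²] − (E[X])² = 65.5919 − 37.6014 = 27.9904.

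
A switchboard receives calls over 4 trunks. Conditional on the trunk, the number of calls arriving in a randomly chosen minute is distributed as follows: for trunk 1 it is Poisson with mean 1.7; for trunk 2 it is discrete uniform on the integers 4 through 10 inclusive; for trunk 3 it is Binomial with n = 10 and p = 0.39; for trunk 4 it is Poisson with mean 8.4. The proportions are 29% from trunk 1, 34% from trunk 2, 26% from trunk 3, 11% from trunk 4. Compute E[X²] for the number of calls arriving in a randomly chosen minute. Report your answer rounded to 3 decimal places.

For each component E[X²] = Var + (mean)², giving 1: 4.59; 2: 53; 3: 17.589; 4: 78.96.
Overall E[X²] = 0.29·4.59 + 0.34·53 + 0.26·17.589 + 0.11·78.96 = 32.6098.

32.610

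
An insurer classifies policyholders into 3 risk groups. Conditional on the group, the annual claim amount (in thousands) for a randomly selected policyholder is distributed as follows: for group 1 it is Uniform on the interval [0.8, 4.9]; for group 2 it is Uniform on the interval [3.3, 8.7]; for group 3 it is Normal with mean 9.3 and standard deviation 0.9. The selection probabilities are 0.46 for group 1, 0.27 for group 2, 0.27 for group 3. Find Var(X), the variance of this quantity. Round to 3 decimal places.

8.712

Per component, 1: μ=2.85, E[X²]=9.52333; 2: μ=6, E[X²]=38.43; 3: μ=9.3, E[X²]=87.3.
E[X] = 0.46·2.85 + 0.27·6 + 0.27·9.3 = 5.442.
E[X²] = 0.46·9.52333 + 0.27·38.43 + 0.27·87.3 = 38.3278.
Var(X) = E[X²] − (E[X])² = 38.3278 − 29.6154 = 8.71247.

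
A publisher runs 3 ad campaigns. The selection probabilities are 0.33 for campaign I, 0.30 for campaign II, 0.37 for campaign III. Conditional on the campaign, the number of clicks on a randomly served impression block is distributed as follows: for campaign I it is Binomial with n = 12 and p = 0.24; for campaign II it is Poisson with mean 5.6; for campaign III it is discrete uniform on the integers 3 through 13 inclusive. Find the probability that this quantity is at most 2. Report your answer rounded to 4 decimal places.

Conditional on each campaign, P(X ≤ 2): I: 0.422249; II: 0.0823884; III: 0.
By total probability, P(X ≤ 2) = 0.33·0.422249 + 0.3·0.0823884 + 0.37·0 = 0.164059.

0.1641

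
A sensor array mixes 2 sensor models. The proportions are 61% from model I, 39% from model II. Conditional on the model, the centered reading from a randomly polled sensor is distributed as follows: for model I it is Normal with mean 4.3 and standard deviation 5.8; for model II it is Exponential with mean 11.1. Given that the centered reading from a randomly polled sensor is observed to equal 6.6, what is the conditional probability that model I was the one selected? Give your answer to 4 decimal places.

Likelihoods f(6.6 | ·): I: 0.0635821; II: 0.0497105.
Posterior ∝ prior × likelihood. Numerator for I: 0.61·0.0635821 = 0.0387851.
Normalizing constant: 0.61·0.0635821 + 0.39·0.0497105 = 0.0581722.
P(I | observation) = 0.0387851 / 0.0581722 = 0.666729.

0.6667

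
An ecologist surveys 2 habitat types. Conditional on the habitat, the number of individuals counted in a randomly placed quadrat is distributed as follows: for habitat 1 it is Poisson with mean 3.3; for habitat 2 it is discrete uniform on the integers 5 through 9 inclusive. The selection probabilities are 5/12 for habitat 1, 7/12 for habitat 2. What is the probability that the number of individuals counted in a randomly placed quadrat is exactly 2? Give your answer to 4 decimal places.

Conditional on each habitat, P(X = 2): 1: 0.200829; 2: 0.
By total probability, P(X = 2) = 0.416667·0.200829 + 0.583333·0 = 0.0836787.

0.0837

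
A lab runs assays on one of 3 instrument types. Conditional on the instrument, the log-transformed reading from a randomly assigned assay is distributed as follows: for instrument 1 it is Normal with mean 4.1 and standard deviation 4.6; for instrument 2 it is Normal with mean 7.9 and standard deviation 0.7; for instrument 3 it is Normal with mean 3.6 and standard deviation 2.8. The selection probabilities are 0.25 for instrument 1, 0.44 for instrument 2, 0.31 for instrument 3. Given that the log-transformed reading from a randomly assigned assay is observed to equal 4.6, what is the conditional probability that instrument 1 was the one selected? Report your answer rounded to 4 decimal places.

Likelihoods f(4.6 | ·): 1: 0.0862158; 2: 8.50796e-06; 3: 0.133676.
Posterior ∝ prior × likelihood. Numerator for 1: 0.25·0.0862158 = 0.0215539.
Normalizing constant: 0.25·0.0862158 + 0.44·8.50796e-06 + 0.31·0.133676 = 0.0629974.
P(1 | observation) = 0.0215539 / 0.0629974 = 0.34214.

0.3421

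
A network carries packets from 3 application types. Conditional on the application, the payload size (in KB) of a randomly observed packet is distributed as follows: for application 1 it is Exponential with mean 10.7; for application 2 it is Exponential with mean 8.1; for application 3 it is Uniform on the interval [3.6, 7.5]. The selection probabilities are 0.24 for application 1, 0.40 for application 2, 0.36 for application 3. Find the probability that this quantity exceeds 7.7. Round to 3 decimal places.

0.271

Conditional on each application, P(X > 7.7): 1: 0.486934; 2: 0.386502; 3: 0.
By total probability, P(X > 7.7) = 0.24·0.486934 + 0.4·0.386502 + 0.36·0 = 0.271465.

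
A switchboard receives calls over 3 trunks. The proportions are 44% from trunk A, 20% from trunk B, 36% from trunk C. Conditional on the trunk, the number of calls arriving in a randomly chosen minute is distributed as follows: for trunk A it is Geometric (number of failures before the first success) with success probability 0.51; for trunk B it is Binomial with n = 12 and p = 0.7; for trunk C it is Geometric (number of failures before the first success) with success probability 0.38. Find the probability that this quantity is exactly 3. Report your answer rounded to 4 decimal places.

0.0593

Conditional on each trunk, P(X = 3): A: 0.060001; B: 0.00148528; C: 0.0905646.
By total probability, P(X = 3) = 0.44·0.060001 + 0.2·0.00148528 + 0.36·0.0905646 = 0.0593008.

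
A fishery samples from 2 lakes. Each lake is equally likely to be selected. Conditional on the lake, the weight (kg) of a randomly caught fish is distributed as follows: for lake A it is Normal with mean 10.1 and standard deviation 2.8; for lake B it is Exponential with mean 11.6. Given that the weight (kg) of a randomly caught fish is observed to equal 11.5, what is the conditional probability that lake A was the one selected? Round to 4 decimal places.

Likelihoods f(11.5 | ·): A: 0.125738; B: 0.0319883.
Posterior ∝ prior × likelihood. Numerator for A: 0.5·0.125738 = 0.0628688.
Normalizing constant: 0.5·0.125738 + 0.5·0.0319883 = 0.078863.
P(A | observation) = 0.0628688 / 0.078863 = 0.79719.

0.7972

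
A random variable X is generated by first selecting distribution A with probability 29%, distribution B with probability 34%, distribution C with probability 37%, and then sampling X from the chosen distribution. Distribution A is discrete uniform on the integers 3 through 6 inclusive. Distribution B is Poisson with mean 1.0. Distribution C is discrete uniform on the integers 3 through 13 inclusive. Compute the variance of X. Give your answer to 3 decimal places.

Per component, A: μ=4.5, E[X²]=21.5; B: μ=1, E[X²]=2; C: μ=8, E[X²]=74.
E[X] = 0.29·4.5 + 0.34·1 + 0.37·8 = 4.605.
E[X²] = 0.29·21.5 + 0.34·2 + 0.37·74 = 34.295.
Var(X) = E[X²] − (E[X])² = 34.295 − 21.206 = 13.089.

13.089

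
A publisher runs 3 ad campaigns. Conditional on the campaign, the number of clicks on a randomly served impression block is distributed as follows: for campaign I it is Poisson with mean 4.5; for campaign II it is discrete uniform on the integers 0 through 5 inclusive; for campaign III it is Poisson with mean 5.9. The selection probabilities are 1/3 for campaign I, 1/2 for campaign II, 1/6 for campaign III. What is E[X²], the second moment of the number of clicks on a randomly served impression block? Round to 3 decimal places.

For each component E[X²] = Var + (mean)², giving I: 24.75; II: 9.16667; III: 40.71.
Overall E[X²] = 0.333333·24.75 + 0.5·9.16667 + 0.166667·40.71 = 19.6183.

19.618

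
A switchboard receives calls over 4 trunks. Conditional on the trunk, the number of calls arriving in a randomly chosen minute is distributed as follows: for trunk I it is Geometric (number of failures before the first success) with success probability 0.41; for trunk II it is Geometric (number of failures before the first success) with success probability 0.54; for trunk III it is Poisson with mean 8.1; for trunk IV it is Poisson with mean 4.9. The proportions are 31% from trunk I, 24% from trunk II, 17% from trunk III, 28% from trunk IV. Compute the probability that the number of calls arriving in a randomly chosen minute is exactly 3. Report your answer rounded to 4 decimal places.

Conditional on each trunk, P(X = 3): I: 0.0842054; II: 0.0525614; III: 0.0268855; IV: 0.146014.
By total probability, P(X = 3) = 0.31·0.0842054 + 0.24·0.0525614 + 0.17·0.0268855 + 0.28·0.146014 = 0.0841728.

0.0842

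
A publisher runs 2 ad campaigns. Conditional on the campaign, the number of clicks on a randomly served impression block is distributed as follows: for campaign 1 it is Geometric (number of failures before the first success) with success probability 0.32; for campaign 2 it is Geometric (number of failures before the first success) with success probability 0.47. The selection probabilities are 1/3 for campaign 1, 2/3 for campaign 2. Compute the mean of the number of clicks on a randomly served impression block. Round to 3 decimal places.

Component means — 1: 2.125; 2: 1.12766.
E[X] = 0.333333·2.125 + 0.666667·1.12766 = 1.46011.

1.460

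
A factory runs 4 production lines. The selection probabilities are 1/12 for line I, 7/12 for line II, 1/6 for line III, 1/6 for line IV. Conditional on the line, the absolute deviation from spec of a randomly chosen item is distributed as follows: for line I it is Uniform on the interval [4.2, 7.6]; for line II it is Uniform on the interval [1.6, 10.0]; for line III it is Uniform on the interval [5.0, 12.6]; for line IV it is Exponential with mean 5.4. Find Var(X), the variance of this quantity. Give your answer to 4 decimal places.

Per component, I: μ=5.9, E[X²]=35.7733; II: μ=5.8, E[X²]=39.52; III: μ=8.8, E[X²]=82.2533; IV: μ=5.4, E[X²]=58.32.
E[X] = 0.0833333·5.9 + 0.583333·5.8 + 0.166667·8.8 + 0.166667·5.4 = 6.24167.
E[X²] = 0.0833333·35.7733 + 0.583333·39.52 + 0.166667·82.2533 + 0.166667·58.32 = 49.4633.
Var(X) = E[X²] − (E[X])² = 49.4633 − 38.9584 = 10.5049.

10.5049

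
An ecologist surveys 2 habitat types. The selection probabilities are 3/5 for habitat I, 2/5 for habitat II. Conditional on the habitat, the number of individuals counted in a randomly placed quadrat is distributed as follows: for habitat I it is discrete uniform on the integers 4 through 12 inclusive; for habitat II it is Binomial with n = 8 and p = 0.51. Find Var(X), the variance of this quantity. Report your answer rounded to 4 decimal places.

8.4876

Per component, I: μ=8, E[X²]=70.6667; II: μ=4.08, E[X²]=18.6456.
E[X] = 0.6·8 + 0.4·4.08 = 6.432.
E[X²] = 0.6·70.6667 + 0.4·18.6456 = 49.8582.
Var(X) = E[X²] − (E[X])² = 49.8582 − 41.3706 = 8.48762.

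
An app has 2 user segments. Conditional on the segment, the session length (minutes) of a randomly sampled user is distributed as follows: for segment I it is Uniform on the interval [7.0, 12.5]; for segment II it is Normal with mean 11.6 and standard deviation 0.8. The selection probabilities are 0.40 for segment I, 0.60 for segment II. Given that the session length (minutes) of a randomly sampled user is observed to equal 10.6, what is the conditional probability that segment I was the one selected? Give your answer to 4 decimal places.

Likelihoods f(10.6 | ·): I: 0.181818; II: 0.228311.
Posterior ∝ prior × likelihood. Numerator for I: 0.4·0.181818 = 0.0727273.
Normalizing constant: 0.4·0.181818 + 0.6·0.228311 = 0.209714.
P(I | observation) = 0.0727273 / 0.209714 = 0.346793.

0.3468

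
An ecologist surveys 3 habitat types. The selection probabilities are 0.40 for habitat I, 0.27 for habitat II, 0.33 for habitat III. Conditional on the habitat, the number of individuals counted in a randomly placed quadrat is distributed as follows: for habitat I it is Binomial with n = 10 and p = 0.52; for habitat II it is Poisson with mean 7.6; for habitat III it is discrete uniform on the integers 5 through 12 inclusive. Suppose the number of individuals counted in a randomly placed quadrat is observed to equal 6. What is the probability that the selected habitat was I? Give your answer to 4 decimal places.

Likelihoods P(X=6 | ·): I: 0.220396; II: 0.13394; III: 0.125.
Posterior ∝ prior × likelihood. Numerator for I: 0.4·0.220396 = 0.0881585.
Normalizing constant: 0.4·0.220396 + 0.27·0.13394 + 0.33·0.125 = 0.165572.
P(I | observation) = 0.0881585 / 0.165572 = 0.532447.

0.5324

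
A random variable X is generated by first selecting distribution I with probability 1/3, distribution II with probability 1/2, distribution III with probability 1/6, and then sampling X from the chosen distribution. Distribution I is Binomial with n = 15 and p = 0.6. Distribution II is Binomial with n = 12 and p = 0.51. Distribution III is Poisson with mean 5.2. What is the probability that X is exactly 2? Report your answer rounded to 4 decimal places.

Conditional on each component, P(X = 2): I: 0.000253672; II: 0.0136976; III: 0.074584.
By total probability, P(X = 2) = 0.333333·0.000253672 + 0.5·0.0136976 + 0.166667·0.074584 = 0.019364.

0.0194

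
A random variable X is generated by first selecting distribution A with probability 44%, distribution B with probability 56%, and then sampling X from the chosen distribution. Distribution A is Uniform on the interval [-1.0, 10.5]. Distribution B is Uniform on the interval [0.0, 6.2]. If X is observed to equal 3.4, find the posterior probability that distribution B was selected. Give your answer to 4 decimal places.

Likelihoods f(3.4 | ·): A: 0.0869565; B: 0.16129.
Posterior ∝ prior × likelihood. Numerator for B: 0.56·0.16129 = 0.0903226.
Normalizing constant: 0.44·0.0869565 + 0.56·0.16129 = 0.128583.
P(B | observation) = 0.0903226 / 0.128583 = 0.702443.

0.7024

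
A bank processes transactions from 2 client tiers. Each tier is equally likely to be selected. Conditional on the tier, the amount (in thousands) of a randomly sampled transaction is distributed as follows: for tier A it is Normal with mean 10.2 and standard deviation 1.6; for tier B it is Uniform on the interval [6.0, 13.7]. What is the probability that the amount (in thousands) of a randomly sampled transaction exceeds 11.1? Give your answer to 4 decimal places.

0.3123

Conditional on each tier, P(X > 11.1): A: 0.286888; B: 0.337662.
By total probability, P(X > 11.1) = 0.5·0.286888 + 0.5·0.337662 = 0.312275.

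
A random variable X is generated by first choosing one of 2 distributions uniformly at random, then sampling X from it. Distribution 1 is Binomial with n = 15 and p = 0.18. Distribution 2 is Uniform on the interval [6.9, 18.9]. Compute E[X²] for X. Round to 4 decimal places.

For each component E[X²] = Var + (mean)², giving 1: 9.504; 2: 178.41.
Overall E[X²] = 0.5·9.504 + 0.5·178.41 = 93.957.

93.9570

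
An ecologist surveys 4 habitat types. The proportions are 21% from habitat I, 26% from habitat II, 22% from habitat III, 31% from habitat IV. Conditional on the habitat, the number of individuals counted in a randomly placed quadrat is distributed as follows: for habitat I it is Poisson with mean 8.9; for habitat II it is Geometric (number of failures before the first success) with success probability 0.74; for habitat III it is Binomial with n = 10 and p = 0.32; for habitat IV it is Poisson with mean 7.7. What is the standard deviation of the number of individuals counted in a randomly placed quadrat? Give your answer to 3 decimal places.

4.079

Per component, I: μ=8.9, E[X²]=88.11; II: μ=0.351351, E[X²]=0.598247; III: μ=3.2, E[X²]=12.416; IV: μ=7.7, E[X²]=66.99.
E[X] = 0.21·8.9 + 0.26·0.351351 + 0.22·3.2 + 0.31·7.7 = 5.05135.
E[X²] = 0.21·88.11 + 0.26·0.598247 + 0.22·12.416 + 0.31·66.99 = 42.1571.
Var(X) = E[X²] − (E[X])² = 42.1571 − 25.5162 = 16.6409.
SD(X) = √16.6409 = 4.07933.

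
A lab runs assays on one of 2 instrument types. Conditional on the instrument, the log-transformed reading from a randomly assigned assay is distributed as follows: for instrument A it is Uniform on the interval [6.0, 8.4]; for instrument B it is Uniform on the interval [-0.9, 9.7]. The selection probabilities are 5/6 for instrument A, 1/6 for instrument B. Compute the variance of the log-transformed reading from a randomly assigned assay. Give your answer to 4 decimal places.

3.0494

Per component, A: μ=7.2, E[X²]=52.32; B: μ=4.4, E[X²]=28.7233.
E[X] = 0.833333·7.2 + 0.166667·4.4 = 6.73333.
E[X²] = 0.833333·52.32 + 0.166667·28.7233 = 48.3872.
Var(X) = E[X²] − (E[X])² = 48.3872 − 45.3378 = 3.04944.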